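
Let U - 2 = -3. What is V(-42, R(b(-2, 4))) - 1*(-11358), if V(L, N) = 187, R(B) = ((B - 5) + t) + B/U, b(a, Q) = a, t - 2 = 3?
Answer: 11545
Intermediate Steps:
U = -1 (U = 2 - 3 = -1)
t = 5 (t = 2 + 3 = 5)
R(B) = 0 (R(B) = ((B - 5) + 5) + B/(-1) = ((-5 + B) + 5) + B*(-1) = B - B = 0)
V(-42, R(b(-2, 4))) - 1*(-11358) = 187 - 1*(-11358) = 187 + 11358 = 11545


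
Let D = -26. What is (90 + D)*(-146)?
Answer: -9344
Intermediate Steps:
(90 + D)*(-146) = (90 - 26)*(-146) = 64*(-146) = -9344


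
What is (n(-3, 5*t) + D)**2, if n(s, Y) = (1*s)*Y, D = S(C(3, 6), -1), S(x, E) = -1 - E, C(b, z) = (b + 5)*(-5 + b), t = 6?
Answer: 8100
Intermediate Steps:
C(b, z) = (-5 + b)*(5 + b) (C(b, z) = (5 + b)*(-5 + b) = (-5 + b)*(5 + b))
D = 0 (D = -1 - 1*(-1) = -1 + 1 = 0)
n(s, Y) = Y*s (n(s, Y) = s*Y = Y*s)
(n(-3, 5*t) + D)**2 = ((5*6)*(-3) + 0)**2 = (30*(-3) + 0)**2 = (-90 + 0)**2 = (-90)**2 = 8100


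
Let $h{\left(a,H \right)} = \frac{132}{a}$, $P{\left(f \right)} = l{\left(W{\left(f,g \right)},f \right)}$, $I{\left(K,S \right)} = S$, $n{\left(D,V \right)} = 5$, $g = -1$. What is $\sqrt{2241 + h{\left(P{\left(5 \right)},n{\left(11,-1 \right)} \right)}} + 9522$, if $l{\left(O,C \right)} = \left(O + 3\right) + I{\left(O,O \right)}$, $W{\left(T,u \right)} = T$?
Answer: $9522 + \frac{\sqrt{380445}}{13} \approx 9569.5$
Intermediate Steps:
$l{\left(O,C \right)} = 3 + 2 O$ ($l{\left(O,C \right)} = \left(O + 3\right) + O = \left(3 + O\right) + O = 3 + 2 O$)
$P{\left(f \right)} = 3 + 2 f$
$\sqrt{2241 + h{\left(P{\left(5 \right)},n{\left(11,-1 \right)} \right)}} + 9522 = \sqrt{2241 + \frac{132}{3 + 2 \cdot 5}} + 9522 = \sqrt{2241 + \frac{132}{3 + 10}} + 9522 = \sqrt{2241 + \frac{132}{13}} + 9522 = \sqrt{\frac{29265}{13}} + 9522 = \frac{\sqrt{380445}}{13} + 9522 = 9522 + \frac{\sqrt{380445}}{13}$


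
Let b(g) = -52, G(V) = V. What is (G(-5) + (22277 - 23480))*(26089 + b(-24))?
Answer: -31452696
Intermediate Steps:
(G(-5) + (22277 - 23480))*(26089 + b(-24)) = (-5 + (22277 - 23480))*(26089 - 52) = (-5 - 1203)*26037 = -1208*26037 = -31452696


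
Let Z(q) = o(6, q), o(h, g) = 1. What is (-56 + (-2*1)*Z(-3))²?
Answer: 3364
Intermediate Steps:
Z(q) = 1
(-56 + (-2*1)*Z(-3))² = (-56 - 2*1*1)² = (-56 - 2*1)² = (-56 - 2)² = (-58)² = 3364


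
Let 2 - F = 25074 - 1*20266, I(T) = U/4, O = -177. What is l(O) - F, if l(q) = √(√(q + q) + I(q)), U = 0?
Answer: 4806 + (-354)^(¼) ≈ 4809.1 + 3.0672*I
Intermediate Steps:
I(T) = 0 (I(T) = 0/4 = 0*(¼) = 0)
l(q) = 2^(¼)*q^(¼) (l(q) = √(√(q + q) + 0) = √(√(2*q) + 0) = √(√2*√q + 0) = √(√2*√q) = 2^(¼)*q^(¼))
F = -4806 (F = 2 - (25074 - 1*20266) = 2 - (25074 - 20266) = 2 - 1*4808 = 2 - 4808 = -4806)
l(O) - F = 2^(¼)*(-177)^(¼) - 1*(-4806) = (-354)^(¼) + 4806 = 4806 + (-354)^(¼)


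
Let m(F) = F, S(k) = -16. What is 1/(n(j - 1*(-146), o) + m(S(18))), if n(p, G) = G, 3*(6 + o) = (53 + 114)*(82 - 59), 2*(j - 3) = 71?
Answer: 3/3775 ≈ 0.00079470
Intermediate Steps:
j = 77/2 (j = 3 + (1/2)*71 = 3 + 71/2 = 77/2 ≈ 38.500)
o = 3823/3 (o = -6 + ((53 + 114)*(82 - 59))/3 = -6 + (167*23)/3 = -6 + (1/3)*3841 = -6 + 3841/3 = 3823/3 ≈ 1274.3)
1/(n(j - 1*(-146), o) + m(S(18))) = 1/(3823/3 - 16) = 1/(3775/3) = 3/3775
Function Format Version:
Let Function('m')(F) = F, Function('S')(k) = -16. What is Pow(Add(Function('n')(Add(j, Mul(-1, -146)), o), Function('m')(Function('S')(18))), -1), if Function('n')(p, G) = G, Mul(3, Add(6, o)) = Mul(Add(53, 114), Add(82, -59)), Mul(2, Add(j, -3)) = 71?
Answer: Rational(3, 3775) ≈ 0.00079470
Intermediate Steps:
j = Rational(77, 2) (j = Add(3, Mul(Rational(1, 2), 71)) = Add(3, Rational(71, 2)) = Rational(77, 2) ≈ 38.500)
o = Rational(3823, 3) (o = Add(-6, Mul(Rational(1, 3), Mul(Add(53, 114), Add(82, -59)))) = Add(-6, Mul(Rational(1, 3), Mul(167, 23))) = Add(-6, Mul(Rational(1, 3), 3841)) = Add(-6, Rational(3841, 3)) = Rational(3823, 3) ≈ 1274.3)
Pow(Add(Function('n')(Add(j, Mul(-1, -146)), o), Function('m')(Function('S')(18))), -1) = Pow(Add(Rational(3823, 3), -16), -1) = Pow(Rational(3775, 3), -1) = Rational(3, 3775)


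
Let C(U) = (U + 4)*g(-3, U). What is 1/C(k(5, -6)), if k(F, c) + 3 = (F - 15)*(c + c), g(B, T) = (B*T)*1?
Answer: -1/42471 ≈ -2.3545e-5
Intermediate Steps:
g(B, T) = B*T
k(F, c) = -3 + 2*c*(-15 + F) (k(F, c) = -3 + (F - 15)*(c + c) = -3 + (-15 + F)*(2*c) = -3 + 2*c*(-15 + F))
C(U) = -3*U*(4 + U) (C(U) = (U + 4)*(-3*U) = (4 + U)*(-3*U) = -3*U*(4 + U))
1/C(k(5, -6)) = 1/(-3*(-3 - 30*(-6) + 2*5*(-6))*(4 + (-3 - 30*(-6) + 2*5*(-6)))) = 1/(-3*(-3 + 180 - 60)*(4 + (-3 + 180 - 60))) = 1/(-3*117*(4 + 117)) = 1/(-3*117*121) = 1/(-42471) = -1/42471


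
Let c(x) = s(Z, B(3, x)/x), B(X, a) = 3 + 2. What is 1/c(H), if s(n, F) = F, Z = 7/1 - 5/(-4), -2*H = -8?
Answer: ⅘ ≈ 0.80000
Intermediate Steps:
H = 4 (H = -½*(-8) = 4)
B(X, a) = 5
Z = 33/4 (Z = 7*1 - 5*(-¼) = 7 + 5/4 = 33/4 ≈ 8.2500)
c(x) = 5/x
1/c(H) = 1/(5/4) = ⅘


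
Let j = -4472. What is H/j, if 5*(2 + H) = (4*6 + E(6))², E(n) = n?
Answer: -89/2236 ≈ -0.039803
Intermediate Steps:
H = 178 (H = -2 + (4*6 + 6)²/5 = -2 + (24 + 6)²/5 = -2 + (⅕)*30² = -2 + (⅕)*900 = -2 + 180 = 178)
H/j = 178/(-4472) = 178*(-1/4472) = -89/2236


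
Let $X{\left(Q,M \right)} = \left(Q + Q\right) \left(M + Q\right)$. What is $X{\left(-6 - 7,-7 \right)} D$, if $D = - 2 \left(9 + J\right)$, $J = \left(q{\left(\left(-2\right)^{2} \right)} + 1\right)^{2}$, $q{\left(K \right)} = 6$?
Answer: $-60320$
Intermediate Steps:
$J = 49$ ($J = \left(6 + 1\right)^{2} = 7^{2} = 49$)
$D = -116$ ($D = - 2 \left(9 + 49\right) = \left(-2\right) 58 = -116$)
$X{\left(Q,M \right)} = 2 Q \left(M + Q\right)$
$X{\left(-6 - 7,-7 \right)} D = 2 \left(-6 - 7\right) \left(-7 - 13\right) \left(-116\right) = 2 \left(-13\right) \left(-7 - 13\right) \left(-116\right) = 2 \left(-13\right) \left(-20\right) \left(-116\right) = 520 \left(-116\right) = -60320$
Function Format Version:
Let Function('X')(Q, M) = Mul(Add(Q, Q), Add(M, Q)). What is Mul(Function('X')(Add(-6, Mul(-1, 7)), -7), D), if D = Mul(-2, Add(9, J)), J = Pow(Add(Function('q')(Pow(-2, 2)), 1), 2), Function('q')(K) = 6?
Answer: -60320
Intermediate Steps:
J = 49 (J = Pow(Add(6, 1), 2) = Pow(7, 2) = 49)
D = -116 (D = Mul(-2, Add(9, 49)) = Mul(-2, 58) = -116)
Function('X')(Q, M) = Mul(2, Q, Add(M, Q)) (Function('X')(Q, M) = Mul(Mul(2, Q), Add(M, Q)) = Mul(2, Q, Add(M, Q)))
Mul(Function('X')(Add(-6, Mul(-1, 7)), -7), D) = Mul(Mul(2, Add(-6, Mul(-1, 7)), Add(-7, Add(-6, Mul(-1, 7)))), -116) = Mul(Mul(2, Add(-6, -7), Add(-7, Add(-6, -7))), -116) = Mul(Mul(2, -13, Add(-7, -13)), -116) = Mul(Mul(2, -13, -20), -116) = Mul(520, -116) = -60320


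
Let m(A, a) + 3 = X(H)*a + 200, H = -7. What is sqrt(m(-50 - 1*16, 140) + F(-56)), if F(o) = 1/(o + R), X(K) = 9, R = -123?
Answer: 3*sqrt(5187062)/179 ≈ 38.171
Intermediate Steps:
m(A, a) = 197 + 9*a (m(A, a) = -3 + (9*a + 200) = -3 + (200 + 9*a) = 197 + 9*a)
F(o) = 1/(-123 + o) (F(o) = 1/(o - 123) = 1/(-123 + o))
sqrt(m(-50 - 1*16, 140) + F(-56)) = sqrt((197 + 9*140) + 1/(-123 - 56)) = sqrt((197 + 1260) + 1/(-179)) = sqrt(1457 - 1/179) = sqrt(260802/179) = 3*sqrt(5187062)/179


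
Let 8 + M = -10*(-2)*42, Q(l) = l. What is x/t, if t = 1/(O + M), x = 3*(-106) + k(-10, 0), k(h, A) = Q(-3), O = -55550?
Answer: 17564478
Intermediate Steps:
M = 832 (M = -8 - 10*(-2)*42 = -8 + 20*42 = -8 + 840 = 832)
k(h, A) = -3
x = -321 (x = 3*(-106) - 3 = -318 - 3 = -321)
t = -1/54718 (t = 1/(-55550 + 832) = 1/(-54718) = -1/54718 ≈ -1.8276e-5)
x/t = -321/(-1/54718) = -321*(-54718) = 17564478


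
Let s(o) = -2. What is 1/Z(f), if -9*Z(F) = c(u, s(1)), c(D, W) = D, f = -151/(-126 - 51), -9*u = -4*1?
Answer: -81/4 ≈ -20.250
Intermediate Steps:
u = 4/9 (u = -(-4)/9 = -⅑*(-4) = 4/9 ≈ 0.44444)
f = 151/177 (f = -151/(-177) = -151*(-1/177) = 151/177 ≈ 0.85311)
Z(F) = -4/81 (Z(F) = -⅑*4/9 = -4/81)
1/Z(f) = 1/(-4/81) = -81/4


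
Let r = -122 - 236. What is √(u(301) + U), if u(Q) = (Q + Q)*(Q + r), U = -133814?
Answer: 8*I*√2627 ≈ 410.03*I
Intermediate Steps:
r = -358
u(Q) = 2*Q*(-358 + Q) (u(Q) = (Q + Q)*(Q - 358) = (2*Q)*(-358 + Q) = 2*Q*(-358 + Q))
√(u(301) + U) = √(2*301*(-358 + 301) - 133814) = √(2*301*(-57) - 133814) = √(-34314 - 133814) = √(-168128) = 8*I*√2627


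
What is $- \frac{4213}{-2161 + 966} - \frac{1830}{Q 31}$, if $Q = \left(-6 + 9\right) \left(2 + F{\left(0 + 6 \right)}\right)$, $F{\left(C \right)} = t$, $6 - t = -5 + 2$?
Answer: $\frac{707683}{407495} \approx 1.7367$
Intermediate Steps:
$t = 9$ ($t = 6 - \left(-5 + 2\right) = 6 - -3 = 6 + 3 = 9$)
$F{\left(C \right)} = 9$
$Q = 33$ ($Q = \left(-6 + 9\right) \left(2 + 9\right) = 3 \cdot 11 = 33$)
$- \frac{4213}{-2161 + 966} - \frac{1830}{Q 31} = - \frac{4213}{-2161 + 966} - \frac{1830}{33 \cdot 31} = - \frac{4213}{-1195} - \frac{1830}{1023} = \left(-4213\right) \left(- \frac{1}{1195}\right) - \frac{610}{341} = \frac{4213}{1195} - \frac{610}{341} = \frac{707683}{407495}$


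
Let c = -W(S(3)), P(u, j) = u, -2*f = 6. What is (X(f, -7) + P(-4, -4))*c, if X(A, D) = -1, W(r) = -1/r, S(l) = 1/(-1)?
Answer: 5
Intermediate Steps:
f = -3 (f = -½*6 = -3)
S(l) = -1
c = -1 (c = -(-1)/(-1) = -(-1)*(-1) = -1*1 = -1)
(X(f, -7) + P(-4, -4))*c = (-1 - 4)*(-1) = -5*(-1) = 5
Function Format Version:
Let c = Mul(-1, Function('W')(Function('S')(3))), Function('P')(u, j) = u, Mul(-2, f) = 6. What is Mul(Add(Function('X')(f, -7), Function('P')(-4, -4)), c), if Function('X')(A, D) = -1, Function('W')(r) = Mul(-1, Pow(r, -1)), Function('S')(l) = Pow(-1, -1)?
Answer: 5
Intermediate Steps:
f = -3 (f = Mul(Rational(-1, 2), 6) = -3)
Function('S')(l) = -1
c = -1 (c = Mul(-1, Mul(-1, Pow(-1, -1))) = Mul(-1, Mul(-1, -1)) = Mul(-1, 1) = -1)
Mul(Add(Function('X')(f, -7), Function('P')(-4, -4)), c) = Mul(Add(-1, -4), -1) = Mul(-5, -1) = 5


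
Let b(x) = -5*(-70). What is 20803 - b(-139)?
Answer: 20453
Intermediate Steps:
b(x) = 350
20803 - b(-139) = 20803 - 1*350 = 20803 - 350 = 20453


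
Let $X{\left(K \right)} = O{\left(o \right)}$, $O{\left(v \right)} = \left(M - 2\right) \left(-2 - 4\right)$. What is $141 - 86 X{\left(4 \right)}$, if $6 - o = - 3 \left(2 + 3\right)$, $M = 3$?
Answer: $657$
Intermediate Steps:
$o = 21$ ($o = 6 - - 3 \left(2 + 3\right) = 6 - \left(-3\right) 5 = 6 - -15 = 6 + 15 = 21$)
$O{\left(v \right)} = -6$ ($O{\left(v \right)} = \left(3 - 2\right) \left(-2 - 4\right) = 1 \left(-6\right) = -6$)
$X{\left(K \right)} = -6$
$141 - 86 X{\left(4 \right)} = 141 - -516 = 141 + 516 = 657$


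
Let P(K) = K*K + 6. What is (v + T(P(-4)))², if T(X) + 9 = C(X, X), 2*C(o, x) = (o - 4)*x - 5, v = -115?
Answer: 20449/4 ≈ 5112.3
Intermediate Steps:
P(K) = 6 + K² (P(K) = K² + 6 = 6 + K²)
C(o, x) = -5/2 + x*(-4 + o)/2 (C(o, x) = ((o - 4)*x - 5)/2 = ((-4 + o)*x - 5)/2 = (x*(-4 + o) - 5)/2 = (-5 + x*(-4 + o))/2 = -5/2 + x*(-4 + o)/2)
T(X) = -23/2 + X²/2 - 2*X (T(X) = -9 + (-5/2 - 2*X + X*X/2) = -9 + (-5/2 - 2*X + X²/2) = -9 + (-5/2 + X²/2 - 2*X) = -23/2 + X²/2 - 2*X)
(v + T(P(-4)))² = (-115 + (-23/2 + (6 + (-4)²)²/2 - 2*(6 + (-4)²)))² = (-115 + (-23/2 + (6 + 16)²/2 - 2*(6 + 16)))² = (-115 + (-23/2 + (½)*22² - 2*22))² = (-115 + (-23/2 + (½)*484 - 44))² = (-115 + (-23/2 + 242 - 44))² = (-115 + 373/2)² = (143/2)² = 20449/4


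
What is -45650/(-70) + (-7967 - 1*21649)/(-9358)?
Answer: 21463291/32753 ≈ 655.31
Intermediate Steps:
-45650/(-70) + (-7967 - 1*21649)/(-9358) = -45650*(-1/70) + (-7967 - 21649)*(-1/9358) = 4565/7 - 29616*(-1/9358) = 4565/7 + 14808/4679 = 21463291/32753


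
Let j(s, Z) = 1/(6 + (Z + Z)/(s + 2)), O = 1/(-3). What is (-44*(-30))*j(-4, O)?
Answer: 3960/19 ≈ 208.42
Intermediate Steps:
O = -⅓ ≈ -0.33333
j(s, Z) = 1/(6 + 2*Z/(2 + s)) (j(s, Z) = 1/(6 + (2*Z)/(2 + s)) = 1/(6 + 2*Z/(2 + s)))
(-44*(-30))*j(-4, O) = (-44*(-30))*((2 - 4)/(2*(6 - ⅓ + 3*(-4)))) = 1320*((½)*(-2)/(6 - ⅓ - 12)) = 1320*((½)*(-2)/(-19/3)) = 1320*((½)*(-3/19)*(-2)) = 1320*(3/19) = 3960/19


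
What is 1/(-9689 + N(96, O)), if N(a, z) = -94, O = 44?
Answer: -1/9783 ≈ -0.00010222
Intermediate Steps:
1/(-9689 + N(96, O)) = 1/(-9689 - 94) = 1/(-9783) = -1/9783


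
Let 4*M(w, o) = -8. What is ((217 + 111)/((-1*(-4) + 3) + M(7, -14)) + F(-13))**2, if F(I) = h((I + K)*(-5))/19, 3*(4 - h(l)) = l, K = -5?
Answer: 37234404/9025 ≈ 4125.7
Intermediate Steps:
h(l) = 4 - l/3
M(w, o) = -2 (M(w, o) = (1/4)*(-8) = -2)
F(I) = -13/57 + 5*I/57 (F(I) = (4 - (I - 5)*(-5)/3)/19 = (4 - (-5 + I)*(-5)/3)*(1/19) = (4 - (25 - 5*I)/3)*(1/19) = (4 + (-25/3 + 5*I/3))*(1/19) = (-13/3 + 5*I/3)*(1/19) = -13/57 + 5*I/57)
((217 + 111)/((-1*(-4) + 3) + M(7, -14)) + F(-13))**2 = ((217 + 111)/((-1*(-4) + 3) - 2) + (-13/57 + (5/57)*(-13)))**2 = (328/((4 + 3) - 2) + (-13/57 - 65/57))**2 = (328/(7 - 2) - 26/19)**2 = (328/5 - 26/19)**2 = (6102/95)**2 = 37234404/9025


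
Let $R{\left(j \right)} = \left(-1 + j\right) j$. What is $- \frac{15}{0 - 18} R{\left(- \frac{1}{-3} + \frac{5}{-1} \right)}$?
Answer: $\frac{595}{27} \approx 22.037$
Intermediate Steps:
$R{\left(j \right)} = j \left(-1 + j\right)$
$- \frac{15}{0 - 18} R{\left(- \frac{1}{-3} + \frac{5}{-1} \right)} = - \frac{15}{0 - 18} \left(- \frac{1}{-3} + \frac{5}{-1}\right) \left(-1 + \left(- \frac{1}{-3} + \frac{5}{-1}\right)\right) = - \frac{15}{-18} \left(\left(-1\right) \left(- \frac{1}{3}\right) + 5 \left(-1\right)\right) \left(-1 + \left(\left(-1\right) \left(- \frac{1}{3}\right) + 5 \left(-1\right)\right)\right) = \left(-15\right) \left(- \frac{1}{18}\right) \left(\frac{1}{3} - 5\right) \left(-1 + \left(\frac{1}{3} - 5\right)\right) = \frac{5 \left(- \frac{14 \left(-1 - \frac{14}{3}\right)}{3}\right)}{6} = \frac{5 \left(\left(- \frac{14}{3}\right) \left(- \frac{17}{3}\right)\right)}{6} = \frac{5}{6} \cdot \frac{238}{9} = \frac{595}{27}$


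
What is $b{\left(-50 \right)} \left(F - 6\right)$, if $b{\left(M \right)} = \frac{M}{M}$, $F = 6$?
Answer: $0$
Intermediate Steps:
$b{\left(M \right)} = 1$
$b{\left(-50 \right)} \left(F - 6\right) = 1 \left(6 - 6\right) = 1 \cdot 0 = 0$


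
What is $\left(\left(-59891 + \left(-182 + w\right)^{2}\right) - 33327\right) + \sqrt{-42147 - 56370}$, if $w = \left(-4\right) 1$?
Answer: $-58622 + i \sqrt{98517} \approx -58622.0 + 313.87 i$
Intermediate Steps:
$w = -4$
$\left(\left(-59891 + \left(-182 + w\right)^{2}\right) - 33327\right) + \sqrt{-42147 - 56370} = \left(\left(-59891 + \left(-182 - 4\right)^{2}\right) - 33327\right) + \sqrt{-42147 - 56370} = \left(\left(-59891 + \left(-186\right)^{2}\right) - 33327\right) + \sqrt{-98517} = \left(\left(-59891 + 34596\right) - 33327\right) + i \sqrt{98517} = \left(-25295 - 33327\right) + i \sqrt{98517} = -58622 + i \sqrt{98517}$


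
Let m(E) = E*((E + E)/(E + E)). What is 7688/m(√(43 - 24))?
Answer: 7688*√19/19 ≈ 1763.7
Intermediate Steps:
m(E) = E (m(E) = E*((2*E)/((2*E))) = E*((2*E)*(1/(2*E))) = E*1 = E)
7688/m(√(43 - 24)) = 7688/(√(43 - 24)) = 7688/(√19) = 7688*(√19/19) = 7688*√19/19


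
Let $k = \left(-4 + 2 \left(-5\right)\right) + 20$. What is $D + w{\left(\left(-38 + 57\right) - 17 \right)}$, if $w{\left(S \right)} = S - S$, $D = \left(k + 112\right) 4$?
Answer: $472$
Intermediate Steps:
$k = 6$ ($k = \left(-4 - 10\right) + 20 = -14 + 20 = 6$)
$D = 472$ ($D = \left(6 + 112\right) 4 = 118 \cdot 4 = 472$)
$w{\left(S \right)} = 0$
$D + w{\left(\left(-38 + 57\right) - 17 \right)} = 472 + 0 = 472$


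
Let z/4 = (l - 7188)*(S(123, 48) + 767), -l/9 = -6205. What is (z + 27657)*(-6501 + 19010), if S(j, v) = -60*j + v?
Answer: -15982813883967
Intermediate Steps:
S(j, v) = v - 60*j
l = 55845 (l = -9*(-6205) = 55845)
z = -1277732820 (z = 4*((55845 - 7188)*((48 - 60*123) + 767)) = 4*(48657*((48 - 7380) + 767)) = 4*(48657*(-7332 + 767)) = 4*(48657*(-6565)) = 4*(-319433205) = -1277732820)
(z + 27657)*(-6501 + 19010) = (-1277732820 + 27657)*(-6501 + 19010) = -1277705163*12509 = -15982813883967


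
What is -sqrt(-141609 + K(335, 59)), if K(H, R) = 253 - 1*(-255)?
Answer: -I*sqrt(141101) ≈ -375.63*I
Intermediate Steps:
K(H, R) = 508 (K(H, R) = 253 + 255 = 508)
-sqrt(-141609 + K(335, 59)) = -sqrt(-141609 + 508) = -sqrt(-141101) = -I*sqrt(141101)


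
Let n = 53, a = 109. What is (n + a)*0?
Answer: 0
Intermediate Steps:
(n + a)*0 = (53 + 109)*0 = 162*0 = 0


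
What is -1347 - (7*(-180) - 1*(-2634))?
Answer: -2721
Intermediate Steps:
-1347 - (7*(-180) - 1*(-2634)) = -1347 - (-1260 + 2634) = -1347 - 1*1374 = -1347 - 1374 = -2721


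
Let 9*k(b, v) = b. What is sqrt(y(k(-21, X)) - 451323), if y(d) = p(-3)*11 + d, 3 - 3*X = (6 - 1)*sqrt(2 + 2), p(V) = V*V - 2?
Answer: I*sqrt(4061235)/3 ≈ 671.75*I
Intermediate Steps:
p(V) = -2 + V**2 (p(V) = V**2 - 2 = -2 + V**2)
X = -7/3 (X = 1 - (6 - 1)*sqrt(2 + 2)/3 = 1 - 5*sqrt(4)/3 = 1 - 5*2/3 = 1 - 1/3*10 = 1 - 10/3 = -7/3 ≈ -2.3333)
k(b, v) = b/9
y(d) = 77 + d (y(d) = (-2 + (-3)**2)*11 + d = (-2 + 9)*11 + d = 7*11 + d = 77 + d)
sqrt(y(k(-21, X)) - 451323) = sqrt((77 + (1/9)*(-21)) - 451323) = sqrt((77 - 7/3) - 451323) = sqrt(224/3 - 451323) = sqrt(-1353745/3) = I*sqrt(4061235)/3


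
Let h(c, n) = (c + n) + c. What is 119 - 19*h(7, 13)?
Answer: -394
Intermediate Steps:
h(c, n) = n + 2*c
119 - 19*h(7, 13) = 119 - 19*(13 + 2*7) = 119 - 19*(13 + 14) = 119 - 19*27 = 119 - 513 = -394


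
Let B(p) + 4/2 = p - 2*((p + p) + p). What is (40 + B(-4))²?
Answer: 3364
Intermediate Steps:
B(p) = -2 - 5*p (B(p) = -2 + (p - 2*((p + p) + p)) = -2 + (p - 2*(2*p + p)) = -2 + (p - 6*p) = -2 - 5*p)
(40 + B(-4))² = (40 + (-2 - 5*(-4)))² = (40 + (-2 + 20))² = (40 + 18)² = 58² = 3364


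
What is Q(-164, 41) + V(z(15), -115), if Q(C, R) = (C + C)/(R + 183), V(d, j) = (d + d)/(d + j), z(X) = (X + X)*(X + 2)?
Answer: 2473/2212 ≈ 1.1180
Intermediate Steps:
z(X) = 2*X*(2 + X) (z(X) = (2*X)*(2 + X) = 2*X*(2 + X))
V(d, j) = 2*d/(d + j) (V(d, j) = (2*d)/(d + j) = 2*d/(d + j))
Q(C, R) = 2*C/(183 + R) (Q(C, R) = (2*C)/(183 + R) = 2*C/(183 + R))
Q(-164, 41) + V(z(15), -115) = 2*(-164)/(183 + 41) + 2*(2*15*(2 + 15))/(2*15*(2 + 15) - 115) = 2*(-164)/224 + 2*(2*15*17)/(2*15*17 - 115) = 2*(-164)*(1/224) + 2*510/(510 - 115) = -41/28 + 2*510/395 = -41/28 + 2*510*(1/395) = -41/28 + 204/79 = 2473/2212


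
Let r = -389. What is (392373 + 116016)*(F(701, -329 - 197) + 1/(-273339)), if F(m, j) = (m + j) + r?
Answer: -9912661418261/91113 ≈ -1.0880e+8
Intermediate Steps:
F(m, j) = -389 + j + m (F(m, j) = (m + j) - 389 = (j + m) - 389 = -389 + j + m)
(392373 + 116016)*(F(701, -329 - 197) + 1/(-273339)) = (392373 + 116016)*((-389 + (-329 - 197) + 701) + 1/(-273339)) = 508389*((-389 - 526 + 701) - 1/273339) = 508389*(-214 - 1/273339) = 508389*(-58494547/273339) = -9912661418261/91113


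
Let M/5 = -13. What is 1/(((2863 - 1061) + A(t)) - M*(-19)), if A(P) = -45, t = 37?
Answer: 1/522 ≈ 0.0019157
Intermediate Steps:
M = -65 (M = 5*(-13) = -65)
1/(((2863 - 1061) + A(t)) - M*(-19)) = 1/(((2863 - 1061) - 45) - 1*(-65)*(-19)) = 1/((1802 - 45) + 65*(-19)) = 1/(1757 - 1235) = 1/522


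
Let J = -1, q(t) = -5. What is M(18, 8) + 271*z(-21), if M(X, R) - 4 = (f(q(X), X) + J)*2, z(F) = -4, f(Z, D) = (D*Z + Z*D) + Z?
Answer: -1452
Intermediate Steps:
f(Z, D) = Z + 2*D*Z (f(Z, D) = (D*Z + D*Z) + Z = 2*D*Z + Z = Z + 2*D*Z)
M(X, R) = -8 - 20*X (M(X, R) = 4 + (-5*(1 + 2*X) - 1)*2 = 4 + ((-5 - 10*X) - 1)*2 = 4 + (-6 - 10*X)*2 = 4 + (-12 - 20*X) = -8 - 20*X)
M(18, 8) + 271*z(-21) = (-8 - 20*18) + 271*(-4) = (-8 - 360) - 1084 = -368 - 1084 = -1452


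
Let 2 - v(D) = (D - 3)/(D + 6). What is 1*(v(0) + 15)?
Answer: 35/2 ≈ 17.500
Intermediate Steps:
v(D) = 2 - (-3 + D)/(6 + D) (v(D) = 2 - (D - 3)/(D + 6) = 2 - (-3 + D)/(6 + D))
1*(v(0) + 15) = 1*((15 + 0)/(6 + 0) + 15) = 1*(15/6 + 15) = 1*((1/6)*15 + 15) = 1*(5/2 + 15) = 1*(35/2) = 35/2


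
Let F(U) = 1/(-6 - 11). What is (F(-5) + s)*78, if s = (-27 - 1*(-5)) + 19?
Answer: -4056/17 ≈ -238.59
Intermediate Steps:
F(U) = -1/17 (F(U) = 1/(-17) = -1/17)
s = -3 (s = (-27 + 5) + 19 = -22 + 19 = -3)
(F(-5) + s)*78 = (-1/17 - 3)*78 = -52/17*78 = -4056/17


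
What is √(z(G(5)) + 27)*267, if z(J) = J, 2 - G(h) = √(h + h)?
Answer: 267*√(29 - √10) ≈ 1357.2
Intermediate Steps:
G(h) = 2 - √2*√h (G(h) = 2 - √(h + h) = 2 - √(2*h) = 2 - √2*√h)
√(z(G(5)) + 27)*267 = √((2 - √2*√5) + 27)*267 = √((2 - √10) + 27)*267 = √(29 - √10)*267 = 267*√(29 - √10)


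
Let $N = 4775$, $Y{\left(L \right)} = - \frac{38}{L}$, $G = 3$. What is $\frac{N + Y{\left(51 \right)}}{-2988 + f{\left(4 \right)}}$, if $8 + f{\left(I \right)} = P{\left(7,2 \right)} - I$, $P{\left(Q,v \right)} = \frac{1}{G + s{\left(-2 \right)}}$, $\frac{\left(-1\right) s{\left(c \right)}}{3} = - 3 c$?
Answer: $- \frac{1217435}{765017} \approx -1.5914$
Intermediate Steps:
$s{\left(c \right)} = 9 c$ ($s{\left(c \right)} = - 3 \left(- 3 c\right) = 9 c$)
$P{\left(Q,v \right)} = - \frac{1}{15}$ ($P{\left(Q,v \right)} = \frac{1}{3 + 9 \left(-2\right)} = \frac{1}{3 - 18} = \frac{1}{-15} = - \frac{1}{15}$)
$f{\left(I \right)} = - \frac{121}{15} - I$ ($f{\left(I \right)} = -8 - \left(\frac{1}{15} + I\right) = - \frac{121}{15} - I$)
$\frac{N + Y{\left(51 \right)}}{-2988 + f{\left(4 \right)}} = \frac{4775 - \frac{38}{51}}{-2988 - \frac{181}{15}} = \frac{243487}{51 \left(- \frac{45001}{15}\right)} = \frac{243487}{51} \left(- \frac{15}{45001}\right) = - \frac{1217435}{765017}$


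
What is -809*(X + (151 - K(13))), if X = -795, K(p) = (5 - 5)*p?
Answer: 520996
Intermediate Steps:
K(p) = 0 (K(p) = 0*p = 0)
-809*(X + (151 - K(13))) = -809*(-795 + (151 - 1*0)) = -809*(-795 + (151 + 0)) = -809*(-795 + 151) = -809*(-644) = 520996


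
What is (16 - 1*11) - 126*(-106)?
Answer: 13361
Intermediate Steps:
(16 - 1*11) - 126*(-106) = (16 - 11) + 13356 = 5 + 13356 = 13361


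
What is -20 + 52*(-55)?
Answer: -2880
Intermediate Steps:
-20 + 52*(-55) = -20 - 2860 = -2880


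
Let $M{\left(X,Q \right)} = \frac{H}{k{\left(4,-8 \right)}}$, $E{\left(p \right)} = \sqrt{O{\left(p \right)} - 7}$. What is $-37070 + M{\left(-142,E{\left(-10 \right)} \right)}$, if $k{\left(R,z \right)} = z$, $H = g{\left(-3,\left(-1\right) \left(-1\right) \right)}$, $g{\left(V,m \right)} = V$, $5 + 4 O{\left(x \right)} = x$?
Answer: $- \frac{296557}{8} \approx -37070.0$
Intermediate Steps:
$O{\left(x \right)} = - \frac{5}{4} + \frac{x}{4}$
$E{\left(p \right)} = \sqrt{- \frac{33}{4} + \frac{p}{4}}$ ($E{\left(p \right)} = \sqrt{\left(- \frac{5}{4} + \frac{p}{4}\right) - 7} = \sqrt{- \frac{33}{4} + \frac{p}{4}}$)
$H = -3$
$M{\left(X,Q \right)} = \frac{3}{8}$ ($M{\left(X,Q \right)} = - \frac{3}{-8} = \left(-3\right) \left(- \frac{1}{8}\right) = \frac{3}{8}$)
$-37070 + M{\left(-142,E{\left(-10 \right)} \right)} = -37070 + \frac{3}{8} = - \frac{296557}{8}$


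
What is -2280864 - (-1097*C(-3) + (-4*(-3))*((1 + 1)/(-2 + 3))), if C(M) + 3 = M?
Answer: -2287470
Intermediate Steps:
C(M) = -3 + M
-2280864 - (-1097*C(-3) + (-4*(-3))*((1 + 1)/(-2 + 3))) = -2280864 - (-1097*(-3 - 3) + (-4*(-3))*((1 + 1)/(-2 + 3))) = -2280864 - (-1097*(-6) + 12*(2/1)) = -2280864 - (6582 + 12*(2*1)) = -2280864 - (6582 + 12*2) = -2280864 - (6582 + 24) = -2280864 - 1*6606 = -2280864 - 6606 = -2287470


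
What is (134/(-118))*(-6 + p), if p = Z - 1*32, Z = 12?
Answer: 1742/59 ≈ 29.525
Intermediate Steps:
p = -20 (p = 12 - 1*32 = 12 - 32 = -20)
(134/(-118))*(-6 + p) = (134/(-118))*(-6 - 20) = (134*(-1/118))*(-26) = -67/59*(-26) = 1742/59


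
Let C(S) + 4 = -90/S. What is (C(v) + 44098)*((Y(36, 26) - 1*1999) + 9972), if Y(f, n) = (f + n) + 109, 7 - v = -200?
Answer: 8259253888/23 ≈ 3.5910e+8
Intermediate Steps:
v = 207 (v = 7 - 1*(-200) = 7 + 200 = 207)
Y(f, n) = 109 + f + n
C(S) = -4 - 90/S
(C(v) + 44098)*((Y(36, 26) - 1*1999) + 9972) = ((-4 - 90/207) + 44098)*(((109 + 36 + 26) - 1*1999) + 9972) = ((-4 - 90*1/207) + 44098)*((171 - 1999) + 9972) = ((-4 - 10/23) + 44098)*(-1828 + 9972) = (-102/23 + 44098)*8144 = (1014152/23)*8144 = 8259253888/23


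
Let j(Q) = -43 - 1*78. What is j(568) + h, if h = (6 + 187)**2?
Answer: 37128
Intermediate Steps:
j(Q) = -121 (j(Q) = -43 - 78 = -121)
h = 37249 (h = 193**2 = 37249)
j(568) + h = -121 + 37249 = 37128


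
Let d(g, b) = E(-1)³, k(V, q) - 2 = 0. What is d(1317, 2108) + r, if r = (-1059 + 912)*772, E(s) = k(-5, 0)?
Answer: -113476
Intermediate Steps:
k(V, q) = 2 (k(V, q) = 2 + 0 = 2)
E(s) = 2
d(g, b) = 8 (d(g, b) = 2³ = 8)
r = -113484 (r = -147*772 = -113484)
d(1317, 2108) + r = 8 - 113484 = -113476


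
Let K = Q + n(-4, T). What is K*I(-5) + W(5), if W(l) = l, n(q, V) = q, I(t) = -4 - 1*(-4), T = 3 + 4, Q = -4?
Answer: 5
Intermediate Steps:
T = 7
I(t) = 0 (I(t) = -4 + 4 = 0)
K = -8 (K = -4 - 4 = -8)
K*I(-5) + W(5) = -8*0 + 5 = 0 + 5 = 5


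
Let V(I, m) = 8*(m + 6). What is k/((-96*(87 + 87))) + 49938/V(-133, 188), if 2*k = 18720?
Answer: 711491/22504 ≈ 31.616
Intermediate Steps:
k = 9360 (k = (½)*18720 = 9360)
V(I, m) = 48 + 8*m (V(I, m) = 8*(6 + m) = 48 + 8*m)
k/((-96*(87 + 87))) + 49938/V(-133, 188) = 9360/((-96*(87 + 87))) + 49938/(48 + 8*188) = 9360/((-96*174)) + 49938/(48 + 1504) = 9360/(-16704) + 49938/1552 = 9360*(-1/16704) + 49938*(1/1552) = -65/116 + 24969/776 = 711491/22504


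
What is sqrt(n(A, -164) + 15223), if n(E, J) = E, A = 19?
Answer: sqrt(15242) ≈ 123.46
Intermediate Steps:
sqrt(n(A, -164) + 15223) = sqrt(19 + 15223) = sqrt(15242)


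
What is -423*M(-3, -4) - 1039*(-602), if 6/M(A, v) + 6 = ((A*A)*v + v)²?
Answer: 498504697/797 ≈ 6.2548e+5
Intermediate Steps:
M(A, v) = 6/(-6 + (v + v*A²)²) (M(A, v) = 6/(-6 + ((A*A)*v + v)²) = 6/(-6 + (A²*v + v)²) = 6/(-6 + (v*A² + v)²) = 6/(-6 + (v + v*A²)²))
-423*M(-3, -4) - 1039*(-602) = -2538/(-6 + (-4)²*(1 + (-3)²)²) - 1039*(-602) = -2538/(-6 + 16*(1 + 9)²) + 625478 = -2538/(-6 + 16*10²) + 625478 = -2538/(-6 + 16*100) + 625478 = -2538/(-6 + 1600) + 625478 = -2538/1594 + 625478 = -423*3/797 + 625478 = -1269/797 + 625478 = 498504697/797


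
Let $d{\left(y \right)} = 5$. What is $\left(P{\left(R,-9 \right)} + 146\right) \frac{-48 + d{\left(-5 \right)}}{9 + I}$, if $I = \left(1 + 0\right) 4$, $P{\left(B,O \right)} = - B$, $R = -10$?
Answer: $-516$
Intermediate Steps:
$I = 4$ ($I = 1 \cdot 4 = 4$)
$\left(P{\left(R,-9 \right)} + 146\right) \frac{-48 + d{\left(-5 \right)}}{9 + I} = \left(\left(-1\right) \left(-10\right) + 146\right) \frac{-48 + 5}{9 + 4} = \left(10 + 146\right) \left(- \frac{43}{13}\right) = 156 \left(\left(-43\right) \frac{1}{13}\right) = 156 \left(- \frac{43}{13}\right) = -516$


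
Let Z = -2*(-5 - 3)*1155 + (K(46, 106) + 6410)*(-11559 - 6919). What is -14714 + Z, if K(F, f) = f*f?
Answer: -326059022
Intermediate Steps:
K(F, f) = f²
Z = -326044308 (Z = -2*(-5 - 3)*1155 + (106² + 6410)*(-11559 - 6919) = -2*(-8)*1155 + (11236 + 6410)*(-18478) = 16*1155 + 17646*(-18478) = 18480 - 326062788 = -326044308)
-14714 + Z = -14714 - 326044308 = -326059022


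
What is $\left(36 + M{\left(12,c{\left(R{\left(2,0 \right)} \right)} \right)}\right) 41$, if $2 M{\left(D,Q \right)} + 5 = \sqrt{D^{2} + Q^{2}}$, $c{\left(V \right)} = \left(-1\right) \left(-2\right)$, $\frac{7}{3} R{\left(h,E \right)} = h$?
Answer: $\frac{2747}{2} + 41 \sqrt{37} \approx 1622.9$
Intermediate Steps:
$R{\left(h,E \right)} = \frac{3 h}{7}$
$c{\left(V \right)} = 2$
$M{\left(D,Q \right)} = - \frac{5}{2} + \frac{\sqrt{D^{2} + Q^{2}}}{2}$
$\left(36 + M{\left(12,c{\left(R{\left(2,0 \right)} \right)} \right)}\right) 41 = \left(36 - \left(\frac{5}{2} - \frac{\sqrt{12^{2} + 2^{2}}}{2}\right)\right) 41 = \left(36 - \left(\frac{5}{2} - \frac{\sqrt{144 + 4}}{2}\right)\right) 41 = \left(36 - \left(\frac{5}{2} - \frac{\sqrt{148}}{2}\right)\right) 41 = \left(36 - \left(\frac{5}{2} - \frac{2 \sqrt{37}}{2}\right)\right) 41 = \left(36 - \left(\frac{5}{2} - \sqrt{37}\right)\right) 41 = \left(\frac{67}{2} + \sqrt{37}\right) 41 = \frac{2747}{2} + 41 \sqrt{37}$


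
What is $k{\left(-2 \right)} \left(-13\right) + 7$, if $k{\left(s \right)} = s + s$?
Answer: $59$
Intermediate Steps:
$k{\left(s \right)} = 2 s$
$k{\left(-2 \right)} \left(-13\right) + 7 = 2 \left(-2\right) \left(-13\right) + 7 = \left(-4\right) \left(-13\right) + 7 = 52 + 7 = 59$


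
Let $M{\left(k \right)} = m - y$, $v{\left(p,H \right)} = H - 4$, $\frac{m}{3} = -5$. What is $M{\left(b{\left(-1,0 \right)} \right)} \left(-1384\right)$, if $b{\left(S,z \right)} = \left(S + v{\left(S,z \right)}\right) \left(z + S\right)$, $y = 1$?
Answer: $22144$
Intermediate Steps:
$m = -15$ ($m = 3 \left(-5\right) = -15$)
$v{\left(p,H \right)} = -4 + H$
$b{\left(S,z \right)} = \left(S + z\right) \left(-4 + S + z\right)$ ($b{\left(S,z \right)} = \left(S + \left(-4 + z\right)\right) \left(z + S\right) = \left(-4 + S + z\right) \left(S + z\right) = \left(S + z\right) \left(-4 + S + z\right)$)
$M{\left(k \right)} = -16$ ($M{\left(k \right)} = -15 - 1 = -16$)
$M{\left(b{\left(-1,0 \right)} \right)} \left(-1384\right) = \left(-16\right) \left(-1384\right) = 22144$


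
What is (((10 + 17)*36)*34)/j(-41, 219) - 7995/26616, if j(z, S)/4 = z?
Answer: -73409729/363752 ≈ -201.81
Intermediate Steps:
j(z, S) = 4*z
(((10 + 17)*36)*34)/j(-41, 219) - 7995/26616 = (((10 + 17)*36)*34)/((4*(-41))) - 7995/26616 = ((27*36)*34)/(-164) - 7995*1/26616 = (972*34)*(-1/164) - 2665/8872 = 33048*(-1/164) - 2665/8872 = -8262/41 - 2665/8872 = -73409729/363752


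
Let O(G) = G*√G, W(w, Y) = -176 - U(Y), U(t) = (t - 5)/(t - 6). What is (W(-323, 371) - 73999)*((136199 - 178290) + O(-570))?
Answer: 1139581877931/365 + 3086463474*I*√570/73 ≈ 3.1221e+9 + 1.0094e+9*I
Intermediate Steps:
U(t) = (-5 + t)/(-6 + t)
W(w, Y) = -176 - (-5 + Y)/(-6 + Y)
O(G) = G^(3/2)
(W(-323, 371) - 73999)*((136199 - 178290) + O(-570)) = ((1061 - 177*371)/(-6 + 371) - 73999)*((136199 - 178290) + (-570)^(3/2)) = ((1061 - 65667)/365 - 73999)*(-42091 - 570*I*√570) = ((1/365)*(-64606) - 73999)*(-42091 - 570*I*√570) = (-64606/365 - 73999)*(-42091 - 570*I*√570) = -27074241*(-42091 - 570*I*√570)/365 = 1139581877931/365 + 3086463474*I*√570/73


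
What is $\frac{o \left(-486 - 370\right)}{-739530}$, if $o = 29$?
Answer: $\frac{12412}{369765} \approx 0.033567$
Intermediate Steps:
$\frac{o \left(-486 - 370\right)}{-739530} = \frac{29 \left(-486 - 370\right)}{-739530} = 29 \left(-856\right) \left(- \frac{1}{739530}\right) = \left(-24824\right) \left(- \frac{1}{739530}\right) = \frac{12412}{369765}$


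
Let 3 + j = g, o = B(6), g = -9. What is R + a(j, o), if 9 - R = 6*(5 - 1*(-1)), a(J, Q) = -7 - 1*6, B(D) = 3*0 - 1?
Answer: -40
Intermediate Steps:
B(D) = -1 (B(D) = 0 - 1 = -1)
o = -1
j = -12 (j = -3 - 9 = -12)
a(J, Q) = -13 (a(J, Q) = -7 - 6 = -13)
R = -27 (R = 9 - 6*(5 - 1*(-1)) = 9 - 6*(5 + 1) = 9 - 6*6 = 9 - 1*36 = 9 - 36 = -27)
R + a(j, o) = -27 - 13 = -40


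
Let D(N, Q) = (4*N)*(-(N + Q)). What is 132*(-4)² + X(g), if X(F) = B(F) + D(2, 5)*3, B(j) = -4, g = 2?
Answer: 1940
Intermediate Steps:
D(N, Q) = 4*N*(-N - Q) (D(N, Q) = (4*N)*(-N - Q) = 4*N*(-N - Q))
X(F) = -172 (X(F) = -4 - 4*2*(2 + 5)*3 = -4 - 4*2*7*3 = -4 - 56*3 = -4 - 168 = -172)
132*(-4)² + X(g) = 132*(-4)² - 172 = 132*16 - 172 = 2112 - 172 = 1940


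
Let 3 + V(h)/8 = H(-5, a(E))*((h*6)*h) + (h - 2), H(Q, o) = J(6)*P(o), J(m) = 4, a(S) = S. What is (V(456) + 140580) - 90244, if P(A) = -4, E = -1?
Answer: -159640904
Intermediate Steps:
H(Q, o) = -16 (H(Q, o) = 4*(-4) = -16)
V(h) = -40 - 768*h**2 + 8*h (V(h) = -24 + 8*(-16*h*6*h + (h - 2)) = -24 + 8*(-16*6*h*h + (-2 + h)) = -24 + 8*(-96*h**2 + (-2 + h)) = -24 + 8*(-2 + h - 96*h**2) = -24 + (-16 - 768*h**2 + 8*h) = -40 - 768*h**2 + 8*h)
(V(456) + 140580) - 90244 = ((-40 - 768*456**2 + 8*456) + 140580) - 90244 = ((-40 - 768*207936 + 3648) + 140580) - 90244 = ((-40 - 159694848 + 3648) + 140580) - 90244 = (-159691240 + 140580) - 90244 = -159550660 - 90244 = -159640904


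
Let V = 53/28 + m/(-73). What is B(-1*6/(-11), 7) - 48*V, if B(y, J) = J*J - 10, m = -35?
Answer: -38259/511 ≈ -74.871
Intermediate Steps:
V = 4849/2044 (V = 53/28 - 35/(-73) = 53*(1/28) - 35*(-1/73) = 53/28 + 35/73 = 4849/2044 ≈ 2.3723)
B(y, J) = -10 + J² (B(y, J) = J² - 10 = -10 + J²)
B(-1*6/(-11), 7) - 48*V = (-10 + 7²) - 48*4849/2044 = (-10 + 49) - 58188/511 = 39 - 58188/511 = -38259/511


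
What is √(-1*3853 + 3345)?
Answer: 2*I*√127 ≈ 22.539*I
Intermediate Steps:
√(-1*3853 + 3345) = √(-3853 + 3345) = √(-508) = 2*I*√127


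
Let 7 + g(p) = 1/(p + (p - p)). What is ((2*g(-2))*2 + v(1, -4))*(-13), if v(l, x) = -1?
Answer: 403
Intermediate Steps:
g(p) = -7 + 1/p (g(p) = -7 + 1/(p + (p - p)) = -7 + 1/(p + 0) = -7 + 1/p)
((2*g(-2))*2 + v(1, -4))*(-13) = ((2*(-7 + 1/(-2)))*2 - 1)*(-13) = ((2*(-7 - 1/2))*2 - 1)*(-13) = ((2*(-15/2))*2 - 1)*(-13) = (-15*2 - 1)*(-13) = (-30 - 1)*(-13) = -31*(-13) = 403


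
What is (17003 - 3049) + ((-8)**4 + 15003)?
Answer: 33053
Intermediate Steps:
(17003 - 3049) + ((-8)**4 + 15003) = 13954 + (4096 + 15003) = 13954 + 19099 = 33053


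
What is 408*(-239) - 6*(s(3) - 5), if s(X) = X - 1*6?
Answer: -97464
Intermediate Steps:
s(X) = -6 + X (s(X) = X - 6 = -6 + X)
408*(-239) - 6*(s(3) - 5) = 408*(-239) - 6*((-6 + 3) - 5) = -97512 - 6*(-3 - 5) = -97512 - 6*(-8) = -97512 + 48 = -97464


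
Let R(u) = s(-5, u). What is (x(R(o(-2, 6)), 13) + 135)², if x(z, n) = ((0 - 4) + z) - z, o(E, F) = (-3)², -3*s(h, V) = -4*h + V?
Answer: 17161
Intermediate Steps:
s(h, V) = -V/3 + 4*h/3 (s(h, V) = -(-4*h + V)/3 = -(V - 4*h)/3 = -V/3 + 4*h/3)
o(E, F) = 9
R(u) = -20/3 - u/3 (R(u) = -u/3 + (4/3)*(-5) = -u/3 - 20/3 = -20/3 - u/3)
x(z, n) = -4 (x(z, n) = (-4 + z) - z = -4)
(x(R(o(-2, 6)), 13) + 135)² = (-4 + 135)² = 131² = 17161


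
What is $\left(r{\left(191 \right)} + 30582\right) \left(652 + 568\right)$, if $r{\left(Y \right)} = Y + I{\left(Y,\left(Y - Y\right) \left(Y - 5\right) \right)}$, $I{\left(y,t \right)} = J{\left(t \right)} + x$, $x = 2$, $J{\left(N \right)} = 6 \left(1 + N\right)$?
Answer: $37552820$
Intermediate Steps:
$J{\left(N \right)} = 6 + 6 N$
$I{\left(y,t \right)} = 8 + 6 t$ ($I{\left(y,t \right)} = \left(6 + 6 t\right) + 2 = 8 + 6 t$)
$r{\left(Y \right)} = 8 + Y$ ($r{\left(Y \right)} = Y + \left(8 + 6 \left(Y - Y\right) \left(Y - 5\right)\right) = Y + \left(8 + 6 \cdot 0 \left(-5 + Y\right)\right) = Y + \left(8 + 6 \cdot 0\right) = Y + \left(8 + 0\right) = Y + 8 = 8 + Y$)
$\left(r{\left(191 \right)} + 30582\right) \left(652 + 568\right) = \left(\left(8 + 191\right) + 30582\right) \left(652 + 568\right) = \left(199 + 30582\right) 1220 = 30781 \cdot 1220 = 37552820$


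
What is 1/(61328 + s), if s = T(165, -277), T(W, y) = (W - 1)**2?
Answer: 1/88224 ≈ 1.1335e-5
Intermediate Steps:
T(W, y) = (-1 + W)**2
s = 26896 (s = (-1 + 165)**2 = 164**2 = 26896)
1/(61328 + s) = 1/(61328 + 26896) = 1/88224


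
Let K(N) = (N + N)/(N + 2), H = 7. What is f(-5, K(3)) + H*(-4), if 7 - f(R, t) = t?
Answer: -111/5 ≈ -22.200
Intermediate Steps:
K(N) = 2*N/(2 + N) (K(N) = (2*N)/(2 + N) = 2*N/(2 + N))
f(R, t) = 7 - t
f(-5, K(3)) + H*(-4) = (7 - 2*3/(2 + 3)) + 7*(-4) = (7 - 2*3/5) - 28 = (7 - 1*6/5) - 28 = (7 - 6/5) - 28 = 29/5 - 28 = -111/5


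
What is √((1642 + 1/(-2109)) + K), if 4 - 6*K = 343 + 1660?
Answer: √2587347914/1406 ≈ 36.178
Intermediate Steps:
K = -1999/6 (K = ⅔ - (343 + 1660)/6 = ⅔ - ⅙*2003 = ⅔ - 2003/6 = -1999/6 ≈ -333.17)
√((1642 + 1/(-2109)) + K) = √((1642 + 1/(-2109)) - 1999/6) = √((1642 - 1/2109) - 1999/6) = √(3462977/2109 - 1999/6) = √(1840219/1406) = √2587347914/1406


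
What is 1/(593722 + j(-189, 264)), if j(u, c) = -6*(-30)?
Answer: 1/593902 ≈ 1.6838e-6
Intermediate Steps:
j(u, c) = 180
1/(593722 + j(-189, 264)) = 1/(593722 + 180) = 1/593902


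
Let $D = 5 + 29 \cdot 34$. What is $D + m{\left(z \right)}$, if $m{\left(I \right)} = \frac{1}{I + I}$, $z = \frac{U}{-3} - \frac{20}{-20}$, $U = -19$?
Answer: $\frac{43607}{44} \approx 991.07$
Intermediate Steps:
$D = 991$ ($D = 5 + 986 = 991$)
$z = \frac{22}{3}$ ($z = - \frac{19}{-3} - \frac{20}{-20} = \left(-19\right) \left(- \frac{1}{3}\right) - -1 = \frac{19}{3} + 1 = \frac{22}{3} \approx 7.3333$)
$m{\left(I \right)} = \frac{1}{2 I}$
$D + m{\left(z \right)} = 991 + \frac{1}{2 \cdot \frac{22}{3}} = 991 + \frac{1}{2} \cdot \frac{3}{22} = 991 + \frac{3}{44} = \frac{43607}{44}$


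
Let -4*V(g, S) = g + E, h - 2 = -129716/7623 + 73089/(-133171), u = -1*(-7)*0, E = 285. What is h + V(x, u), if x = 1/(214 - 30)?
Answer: -64865852370365/747159624288 ≈ -86.817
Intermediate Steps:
u = 0 (u = 7*0 = 0)
x = 1/184 ≈ 0.0054348
h = -15801241817/1015162533 (h = 2 + (-129716/7623 + 73089/(-133171)) = 2 + (-129716*1/7623 + 73089*(-1/133171)) = 2 + (-129716/7623 - 73089/133171) = 2 - 17831566883/1015162533 = -15801241817/1015162533 ≈ -15.565)
V(g, S) = -285/4 - g/4 (V(g, S) = -(g + 285)/4 = -(285 + g)/4 = -285/4 - g/4)
h + V(x, u) = -15801241817/1015162533 + (-285/4 - ¼*1/184) = -15801241817/1015162533 + (-285/4 - 1/736) = -15801241817/1015162533 - 52441/736 = -64865852370365/747159624288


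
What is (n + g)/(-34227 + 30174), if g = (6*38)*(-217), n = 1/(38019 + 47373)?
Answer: 4224854591/346093776 ≈ 12.207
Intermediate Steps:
n = 1/85392 ≈ 1.1711e-5
g = -49476 (g = 228*(-217) = -49476)
(n + g)/(-34227 + 30174) = (1/85392 - 49476)/(-34227 + 30174) = -4224854591/85392/(-4053) = -4224854591/85392*(-1/4053) = 4224854591/346093776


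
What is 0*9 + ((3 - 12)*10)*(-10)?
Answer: 900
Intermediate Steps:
0*9 + ((3 - 12)*10)*(-10) = 0 - 9*10*(-10) = 0 - 90*(-10) = 0 + 900 = 900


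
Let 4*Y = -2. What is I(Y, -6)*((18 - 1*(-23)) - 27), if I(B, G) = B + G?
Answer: -91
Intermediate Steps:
Y = -½ (Y = (¼)*(-2) = -½ ≈ -0.50000)
I(Y, -6)*((18 - 1*(-23)) - 27) = (-½ - 6)*((18 - 1*(-23)) - 27) = -13*((18 + 23) - 27)/2 = -13*(41 - 27)/2 = -13/2*14 = -91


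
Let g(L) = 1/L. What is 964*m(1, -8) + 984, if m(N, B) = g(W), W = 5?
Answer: 5884/5 ≈ 1176.8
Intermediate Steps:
m(N, B) = 1/5
964*m(1, -8) + 984 = 964*(1/5) + 984 = 964/5 + 984 = 5884/5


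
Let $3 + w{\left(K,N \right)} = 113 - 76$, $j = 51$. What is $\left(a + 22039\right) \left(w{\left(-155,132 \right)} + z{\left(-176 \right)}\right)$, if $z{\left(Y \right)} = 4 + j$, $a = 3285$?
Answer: $2253836$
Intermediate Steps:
$w{\left(K,N \right)} = 34$ ($w{\left(K,N \right)} = -3 + \left(113 - 76\right) = -3 + 37 = 34$)
$z{\left(Y \right)} = 55$ ($z{\left(Y \right)} = 4 + 51 = 55$)
$\left(a + 22039\right) \left(w{\left(-155,132 \right)} + z{\left(-176 \right)}\right) = \left(3285 + 22039\right) \left(34 + 55\right) = 25324 \cdot 89 = 2253836$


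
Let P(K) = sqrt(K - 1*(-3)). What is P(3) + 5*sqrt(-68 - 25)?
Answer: sqrt(6) + 5*I*sqrt(93) ≈ 2.4495 + 48.218*I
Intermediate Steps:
P(K) = sqrt(3 + K) (P(K) = sqrt(K + 3) = sqrt(3 + K))
P(3) + 5*sqrt(-68 - 25) = sqrt(3 + 3) + 5*sqrt(-68 - 25) = sqrt(6) + 5*sqrt(-93) = sqrt(6) + 5*(I*sqrt(93)) = sqrt(6) + 5*I*sqrt(93)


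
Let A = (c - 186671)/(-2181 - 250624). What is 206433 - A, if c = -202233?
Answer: 52186905661/252805 ≈ 2.0643e+5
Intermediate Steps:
A = 388904/252805 (A = (-202233 - 186671)/(-2181 - 250624) = -388904/(-252805) = -388904*(-1/252805) = 388904/252805 ≈ 1.5384)
206433 - A = 206433 - 1*388904/252805 = 206433 - 388904/252805 = 52186905661/252805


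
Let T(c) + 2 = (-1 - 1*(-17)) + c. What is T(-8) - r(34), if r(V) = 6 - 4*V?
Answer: 136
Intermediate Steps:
T(c) = 14 + c (T(c) = -2 + ((-1 - 1*(-17)) + c) = -2 + ((-1 + 17) + c) = -2 + (16 + c) = 14 + c)
T(-8) - r(34) = (14 - 8) - (6 - 4*34) = 6 - (6 - 136) = 6 - 1*(-130) = 6 + 130 = 136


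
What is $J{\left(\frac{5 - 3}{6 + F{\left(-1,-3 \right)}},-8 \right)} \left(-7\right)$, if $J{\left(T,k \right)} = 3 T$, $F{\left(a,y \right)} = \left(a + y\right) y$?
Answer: $- \frac{7}{3} \approx -2.3333$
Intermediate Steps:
$F{\left(a,y \right)} = y \left(a + y\right)$
$J{\left(\frac{5 - 3}{6 + F{\left(-1,-3 \right)}},-8 \right)} \left(-7\right) = 3 \frac{5 - 3}{6 - 3 \left(-1 - 3\right)} \left(-7\right) = 3 \frac{2}{6 - -12} \left(-7\right) = 3 \frac{2}{6 + 12} \left(-7\right) = 3 \cdot \frac{2}{18} \left(-7\right) = 3 \cdot 2 \cdot \frac{1}{18} \left(-7\right) = 3 \cdot \frac{1}{9} \left(-7\right) = \frac{1}{3} \left(-7\right) = - \frac{7}{3}$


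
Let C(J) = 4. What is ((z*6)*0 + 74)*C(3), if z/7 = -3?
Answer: 296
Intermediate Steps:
z = -21 (z = 7*(-3) = -21)
((z*6)*0 + 74)*C(3) = (-21*6*0 + 74)*4 = (-126*0 + 74)*4 = (0 + 74)*4 = 74*4 = 296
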